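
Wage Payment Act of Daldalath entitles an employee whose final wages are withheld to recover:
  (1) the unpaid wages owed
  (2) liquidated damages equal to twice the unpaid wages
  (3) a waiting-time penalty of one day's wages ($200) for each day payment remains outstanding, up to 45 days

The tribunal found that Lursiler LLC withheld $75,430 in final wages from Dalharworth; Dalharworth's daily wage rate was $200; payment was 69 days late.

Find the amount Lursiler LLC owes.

Doubled: 2 × $75,430 = $150,860
Penalty days: min(69, 45) = 45
Waiting-time penalty: 45 × $200 = $9,000
Total award: $75,430 + $150,860 + $9,000 = $235,290

Total award: $235,290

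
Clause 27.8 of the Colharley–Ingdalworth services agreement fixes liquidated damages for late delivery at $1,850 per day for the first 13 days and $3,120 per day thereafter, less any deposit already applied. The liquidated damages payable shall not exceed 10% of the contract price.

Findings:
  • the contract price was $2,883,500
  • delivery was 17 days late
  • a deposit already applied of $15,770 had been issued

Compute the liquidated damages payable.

First 13 days: 13 × $1,850 = $24,050
Remaining days: (17 − 13) × $3,120 = $12,480
Accrued per-day damages: $24,050 + $12,480 = $36,530
Less deposit already applied: $36,530 − $15,770 = $20,760
Cap: 10% of $2,883,500 = $288,350
Cap at $288,350: $20,760 is within the cap, no reduction.

Liquidated damages: $20,760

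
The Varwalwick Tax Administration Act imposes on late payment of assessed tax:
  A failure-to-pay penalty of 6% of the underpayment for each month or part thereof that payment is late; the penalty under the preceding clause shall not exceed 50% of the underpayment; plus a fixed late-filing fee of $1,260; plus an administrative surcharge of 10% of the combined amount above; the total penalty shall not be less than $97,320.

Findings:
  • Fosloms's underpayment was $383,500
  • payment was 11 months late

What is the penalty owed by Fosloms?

$212,311

Accrued rate: 6% × 11 = 66%, capped at 50% → 50%
Failure-to-pay penalty: 50% of $383,500 = $191,750
Penalty before surcharge: $191,750 + $1,260 = $193,010
Administrative surcharge: 10% of $193,010 = $19,301
Total penalty: $193,010 + $19,301 = $212,311
Minimum $97,320: $212,311 meets the minimum, no increase.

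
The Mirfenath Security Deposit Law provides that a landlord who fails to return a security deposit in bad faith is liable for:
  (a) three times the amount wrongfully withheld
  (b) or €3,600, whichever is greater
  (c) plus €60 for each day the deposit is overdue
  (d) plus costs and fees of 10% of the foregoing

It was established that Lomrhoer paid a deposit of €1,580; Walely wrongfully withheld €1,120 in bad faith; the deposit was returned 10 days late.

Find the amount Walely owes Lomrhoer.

Trebled: 3 × €1,120 = €3,360
Minimum €3,600: €3,360 is below the minimum → €3,600
Late-return penalty: 10 × €60 = €600
Damages plus late penalty: €3,600 + €600 = €4,200
Costs and fees: 10% of €4,200 = €420
Total recovery: €4,200 + €420 = €4,620

€4,620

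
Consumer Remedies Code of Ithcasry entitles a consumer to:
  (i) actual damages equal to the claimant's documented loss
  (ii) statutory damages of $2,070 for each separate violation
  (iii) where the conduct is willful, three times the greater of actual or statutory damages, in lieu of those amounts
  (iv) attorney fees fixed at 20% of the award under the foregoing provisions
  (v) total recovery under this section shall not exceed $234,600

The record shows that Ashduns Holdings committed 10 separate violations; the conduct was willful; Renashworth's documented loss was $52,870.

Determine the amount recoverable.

$190,332

Statutory damages: 10 × $2,070 = $20,700
Greater of actual damages ($52,870) or statutory damages ($20,700): $52,870
Trebled: 3 × $52,870 = $158,610
Attorney fees: 20% of $158,610 = $31,722
Total before cap: $158,610 + $31,722 = $190,332
Cap at $234,600: $190,332 is within the cap, no reduction.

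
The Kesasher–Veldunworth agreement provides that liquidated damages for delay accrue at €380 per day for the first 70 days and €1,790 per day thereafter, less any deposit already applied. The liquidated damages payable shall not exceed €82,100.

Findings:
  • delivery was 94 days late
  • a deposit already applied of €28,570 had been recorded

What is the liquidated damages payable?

€40,990

First 70 days: 70 × €380 = €26,600
Remaining days: (94 − 70) × €1,790 = €42,960
Accrued per-day damages: €26,600 + €42,960 = €69,560
Less deposit already applied: €69,560 − €28,570 = €40,990
Cap at €82,100: €40,990 is within the cap, no reduction.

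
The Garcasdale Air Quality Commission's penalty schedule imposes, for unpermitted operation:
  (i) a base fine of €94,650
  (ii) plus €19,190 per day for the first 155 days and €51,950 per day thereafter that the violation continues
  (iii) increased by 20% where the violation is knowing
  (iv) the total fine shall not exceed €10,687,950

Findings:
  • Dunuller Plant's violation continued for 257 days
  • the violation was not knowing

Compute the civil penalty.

First 155 days: 155 × €19,190 = €2,974,450
Remaining days: (257 − 155) × €51,950 = €5,298,900
Per-day component: €2,974,450 + €5,298,900 = €8,273,350
Base plus per-day: €94,650 + €8,273,350 = €8,368,000
The violation was not knowing: no 20% increase.
Cap at €10,687,950: €8,368,000 is within the cap, no reduction.

€8,368,000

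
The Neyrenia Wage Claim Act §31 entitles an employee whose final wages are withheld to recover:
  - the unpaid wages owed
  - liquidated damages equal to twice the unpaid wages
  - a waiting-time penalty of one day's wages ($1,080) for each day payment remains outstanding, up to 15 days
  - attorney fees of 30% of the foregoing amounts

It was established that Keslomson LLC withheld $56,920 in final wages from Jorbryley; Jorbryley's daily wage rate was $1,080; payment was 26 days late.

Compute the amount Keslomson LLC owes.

$243,048

Doubled: 2 × $56,920 = $113,840
Penalty days: min(26, 15) = 15
Waiting-time penalty: 15 × $1,080 = $16,200
Subtotal: $56,920 + $113,840 + $16,200 = $186,960
Attorney fees: 30% of $186,960 = $56,088
Total award: $186,960 + $56,088 = $243,048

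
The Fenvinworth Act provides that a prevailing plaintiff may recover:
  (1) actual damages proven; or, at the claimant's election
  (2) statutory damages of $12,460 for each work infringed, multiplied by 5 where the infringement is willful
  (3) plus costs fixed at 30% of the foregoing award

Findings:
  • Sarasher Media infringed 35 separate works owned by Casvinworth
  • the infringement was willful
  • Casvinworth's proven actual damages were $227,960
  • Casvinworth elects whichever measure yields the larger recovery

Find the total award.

Statutory damages: 35 × $12,460 = $436,100
Multiplied by 5: 5 × $436,100 = $2,180,500
Greater of actual damages ($227,960) or enhanced statutory damages ($2,180,500): $2,180,500
Costs: 30% of $2,180,500 = $654,150
Award plus costs: $2,180,500 + $654,150 = $2,834,650

$2,834,650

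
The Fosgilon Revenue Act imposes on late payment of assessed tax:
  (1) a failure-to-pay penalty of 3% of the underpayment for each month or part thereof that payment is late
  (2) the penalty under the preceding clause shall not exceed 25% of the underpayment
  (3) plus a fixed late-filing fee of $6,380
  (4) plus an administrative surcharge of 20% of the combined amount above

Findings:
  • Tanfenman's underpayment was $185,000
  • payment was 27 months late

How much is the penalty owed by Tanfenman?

$63,156

Accrued rate: 3% × 27 = 81%, capped at 25% → 25%
Failure-to-pay penalty: 25% of $185,000 = $46,250
Penalty before surcharge: $46,250 + $6,380 = $52,630
Administrative surcharge: 20% of $52,630 = $10,526
Total penalty: $52,630 + $10,526 = $63,156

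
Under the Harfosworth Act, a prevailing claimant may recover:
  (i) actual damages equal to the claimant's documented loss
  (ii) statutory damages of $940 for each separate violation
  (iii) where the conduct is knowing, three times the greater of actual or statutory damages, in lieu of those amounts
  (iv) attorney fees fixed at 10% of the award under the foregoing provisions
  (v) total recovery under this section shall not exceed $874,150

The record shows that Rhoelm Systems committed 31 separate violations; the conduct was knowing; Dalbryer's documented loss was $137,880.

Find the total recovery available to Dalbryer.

Statutory damages: 31 × $940 = $29,140
Greater of actual damages ($137,880) or statutory damages ($29,140): $137,880
Trebled: 3 × $137,880 = $413,640
Attorney fees: 10% of $413,640 = $41,364
Total before cap: $413,640 + $41,364 = $455,004
Cap at $874,150: $455,004 is within the cap, no reduction.

Total recovery: $455,004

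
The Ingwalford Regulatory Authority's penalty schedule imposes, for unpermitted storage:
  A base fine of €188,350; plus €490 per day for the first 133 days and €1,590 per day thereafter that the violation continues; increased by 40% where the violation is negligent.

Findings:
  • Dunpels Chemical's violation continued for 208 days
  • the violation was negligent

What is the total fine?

€521,878

First 133 days: 133 × €490 = €65,170
Remaining days: (208 − 133) × €1,590 = €119,250
Per-day component: €65,170 + €119,250 = €184,420
Base plus per-day: €188,350 + €184,420 = €372,770
Enhancement: 40% of €372,770 = €149,108
Enhanced fine: €372,770 + €149,108 = €521,878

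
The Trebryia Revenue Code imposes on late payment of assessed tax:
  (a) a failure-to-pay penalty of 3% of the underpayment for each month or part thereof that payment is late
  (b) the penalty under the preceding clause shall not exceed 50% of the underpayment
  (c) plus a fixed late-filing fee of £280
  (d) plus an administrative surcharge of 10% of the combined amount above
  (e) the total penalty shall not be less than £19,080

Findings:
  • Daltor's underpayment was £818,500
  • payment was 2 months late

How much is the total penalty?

£54,329

Accrued rate: 3% × 2 = 6%, capped at 50% → 6%
Failure-to-pay penalty: 6% of £818,500 = £49,110
Penalty before surcharge: £49,110 + £280 = £49,390
Administrative surcharge: 10% of £49,390 = £4,939
Total penalty: £49,390 + £4,939 = £54,329
Minimum £19,080: £54,329 meets the minimum, no increase.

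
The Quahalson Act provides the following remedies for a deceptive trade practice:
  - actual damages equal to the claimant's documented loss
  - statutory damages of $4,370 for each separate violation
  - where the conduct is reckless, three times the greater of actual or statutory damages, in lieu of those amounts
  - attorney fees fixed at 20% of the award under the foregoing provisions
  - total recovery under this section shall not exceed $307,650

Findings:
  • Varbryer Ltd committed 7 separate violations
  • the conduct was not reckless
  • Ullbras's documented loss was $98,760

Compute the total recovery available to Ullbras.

Statutory damages: 7 × $4,370 = $30,590
Conduct not reckless: the in-lieu enhancement does not apply.
Actual plus statutory damages: $98,760 + $30,590 = $129,350
Attorney fees: 20% of $129,350 = $25,870
Total before cap: $129,350 + $25,870 = $155,220
Cap at $307,650: $155,220 is within the cap, no reduction.

$155,220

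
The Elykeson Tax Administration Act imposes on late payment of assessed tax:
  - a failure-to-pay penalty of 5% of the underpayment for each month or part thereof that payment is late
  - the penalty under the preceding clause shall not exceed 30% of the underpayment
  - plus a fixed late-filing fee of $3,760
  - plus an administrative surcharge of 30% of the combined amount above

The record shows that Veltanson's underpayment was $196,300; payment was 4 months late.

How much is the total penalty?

$55,926

Accrued rate: 5% × 4 = 20%, capped at 30% → 20%
Failure-to-pay penalty: 20% of $196,300 = $39,260
Penalty before surcharge: $39,260 + $3,760 = $43,020
Administrative surcharge: 30% of $43,020 = $12,906
Total penalty: $43,020 + $12,906 = $55,926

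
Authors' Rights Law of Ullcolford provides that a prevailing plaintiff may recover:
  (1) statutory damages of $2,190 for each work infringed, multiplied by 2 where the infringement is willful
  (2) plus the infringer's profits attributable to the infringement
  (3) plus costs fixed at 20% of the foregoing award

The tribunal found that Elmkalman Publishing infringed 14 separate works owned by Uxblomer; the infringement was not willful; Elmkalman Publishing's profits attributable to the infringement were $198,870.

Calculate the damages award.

Statutory damages: 14 × $2,190 = $30,660
Infringement not willful: no ×2 enhancement.
Combined award: $30,660 + $198,870 = $229,530
Costs: 20% of $229,530 = $45,906
Award plus costs: $229,530 + $45,906 = $275,436

$275,436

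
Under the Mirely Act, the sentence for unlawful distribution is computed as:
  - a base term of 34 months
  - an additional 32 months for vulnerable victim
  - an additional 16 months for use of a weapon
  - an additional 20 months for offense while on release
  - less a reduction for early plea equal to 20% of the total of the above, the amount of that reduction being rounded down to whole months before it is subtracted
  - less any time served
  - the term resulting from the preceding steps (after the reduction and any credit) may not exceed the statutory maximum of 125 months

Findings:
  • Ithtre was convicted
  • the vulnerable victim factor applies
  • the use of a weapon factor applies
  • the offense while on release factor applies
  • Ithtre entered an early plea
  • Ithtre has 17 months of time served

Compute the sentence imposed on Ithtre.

Vulnerable victim enhancement: +32 months
Use of a weapon enhancement: +16 months
Offense while on release enhancement: +20 months
Adjusted term: 34 months + 32 months + 16 months + 20 months = 102 months
Early plea reduction: 20% of 102 months = 20 months (rounded down)
After reduction: 102 − 20 = 82 months
Less time served: 82 months − 17 months = 65 months
Cap at 125 months: 65 months is within the cap, no reduction.

65 months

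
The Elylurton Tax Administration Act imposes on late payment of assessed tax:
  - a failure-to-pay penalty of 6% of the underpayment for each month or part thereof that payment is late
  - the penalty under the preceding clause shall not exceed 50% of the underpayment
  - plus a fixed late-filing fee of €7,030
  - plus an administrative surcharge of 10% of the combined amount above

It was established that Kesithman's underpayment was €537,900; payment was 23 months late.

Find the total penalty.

€303,578

Accrued rate: 6% × 23 = 138%, capped at 50% → 50%
Failure-to-pay penalty: 50% of €537,900 = €268,950
Penalty before surcharge: €268,950 + €7,030 = €275,980
Administrative surcharge: 10% of €275,980 = €27,598
Total penalty: €275,980 + €27,598 = €303,578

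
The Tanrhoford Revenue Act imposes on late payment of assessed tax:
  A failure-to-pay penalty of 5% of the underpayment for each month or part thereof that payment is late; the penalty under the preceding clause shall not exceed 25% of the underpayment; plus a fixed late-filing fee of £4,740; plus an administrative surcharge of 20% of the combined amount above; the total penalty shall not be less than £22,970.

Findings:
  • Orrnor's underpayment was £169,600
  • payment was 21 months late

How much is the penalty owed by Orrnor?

£56,568

Accrued rate: 5% × 21 = 105%, capped at 25% → 25%
Failure-to-pay penalty: 25% of £169,600 = £42,400
Penalty before surcharge: £42,400 + £4,740 = £47,140
Administrative surcharge: 20% of £47,140 = £9,428
Total penalty: £47,140 + £9,428 = £56,568
Minimum £22,970: £56,568 meets the minimum, no increase.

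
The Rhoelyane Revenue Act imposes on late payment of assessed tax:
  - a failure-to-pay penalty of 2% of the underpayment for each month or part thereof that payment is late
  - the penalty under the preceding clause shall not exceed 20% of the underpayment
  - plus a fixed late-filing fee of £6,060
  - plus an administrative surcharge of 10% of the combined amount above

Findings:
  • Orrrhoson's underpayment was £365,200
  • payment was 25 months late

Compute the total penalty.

£87,010

Accrued rate: 2% × 25 = 50%, capped at 20% → 20%
Failure-to-pay penalty: 20% of £365,200 = £73,040
Penalty before surcharge: £73,040 + £6,060 = £79,100
Administrative surcharge: 10% of £79,100 = £7,910
Total penalty: £79,100 + £7,910 = £87,010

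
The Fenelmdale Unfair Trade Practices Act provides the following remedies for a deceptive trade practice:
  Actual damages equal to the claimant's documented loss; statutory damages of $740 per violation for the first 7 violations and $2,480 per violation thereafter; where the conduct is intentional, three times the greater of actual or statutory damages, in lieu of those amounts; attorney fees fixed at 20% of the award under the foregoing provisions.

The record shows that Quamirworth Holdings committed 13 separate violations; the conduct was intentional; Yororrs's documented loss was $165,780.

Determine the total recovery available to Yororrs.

First 7 violations: 7 × $740 = $5,180
Remaining violations: (13 − 7) × $2,480 = $14,880
Statutory damages: $5,180 + $14,880 = $20,060
Greater of actual damages ($165,780) or statutory damages ($20,060): $165,780
Trebled: 3 × $165,780 = $497,340
Attorney fees: 20% of $497,340 = $99,468
Total recovery: $497,340 + $99,468 = $596,808

$596,808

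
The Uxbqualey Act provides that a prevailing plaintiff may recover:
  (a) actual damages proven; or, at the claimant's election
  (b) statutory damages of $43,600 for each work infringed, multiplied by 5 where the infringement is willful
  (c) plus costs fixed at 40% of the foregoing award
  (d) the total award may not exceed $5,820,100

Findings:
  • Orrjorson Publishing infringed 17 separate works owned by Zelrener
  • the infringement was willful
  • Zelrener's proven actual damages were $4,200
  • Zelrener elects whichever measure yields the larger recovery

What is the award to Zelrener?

$5,188,400

Statutory damages: 17 × $43,600 = $741,200
Multiplied by 5: 5 × $741,200 = $3,706,000
Greater of actual damages ($4,200) or enhanced statutory damages ($3,706,000): $3,706,000
Costs: 40% of $3,706,000 = $1,482,400
Award plus costs: $3,706,000 + $1,482,400 = $5,188,400
Cap at $5,820,100: $5,188,400 is within the cap, no reduction.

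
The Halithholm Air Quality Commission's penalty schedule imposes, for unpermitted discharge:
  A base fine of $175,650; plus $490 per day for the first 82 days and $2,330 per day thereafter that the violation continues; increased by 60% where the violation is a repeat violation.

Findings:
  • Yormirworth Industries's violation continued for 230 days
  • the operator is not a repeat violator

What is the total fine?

Civil penalty: $560,670

First 82 days: 82 × $490 = $40,180
Remaining days: (230 − 82) × $2,330 = $344,840
Per-day component: $40,180 + $344,840 = $385,020
Base plus per-day: $175,650 + $385,020 = $560,670
The operator is not a repeat violator: no 60% increase.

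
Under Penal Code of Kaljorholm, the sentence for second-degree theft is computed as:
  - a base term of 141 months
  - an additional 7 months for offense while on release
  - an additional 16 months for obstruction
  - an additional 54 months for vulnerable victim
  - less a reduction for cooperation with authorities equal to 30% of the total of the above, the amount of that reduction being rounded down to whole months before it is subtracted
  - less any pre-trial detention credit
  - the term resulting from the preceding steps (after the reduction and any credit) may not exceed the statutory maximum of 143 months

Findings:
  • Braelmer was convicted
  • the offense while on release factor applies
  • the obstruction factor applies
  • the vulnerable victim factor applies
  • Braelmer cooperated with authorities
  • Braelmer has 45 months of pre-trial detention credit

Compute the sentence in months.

Offense while on release enhancement: +7 months
Obstruction enhancement: +16 months
Vulnerable victim enhancement: +54 months
Adjusted term: 141 months + 7 months + 16 months + 54 months = 218 months
Cooperation with authorities reduction: 30% of 218 months = 65 months (rounded down)
After reduction: 218 − 65 = 153 months
Less pre-trial detention credit: 153 months − 45 months = 108 months
Cap at 143 months: 108 months is within the cap, no reduction.

108 months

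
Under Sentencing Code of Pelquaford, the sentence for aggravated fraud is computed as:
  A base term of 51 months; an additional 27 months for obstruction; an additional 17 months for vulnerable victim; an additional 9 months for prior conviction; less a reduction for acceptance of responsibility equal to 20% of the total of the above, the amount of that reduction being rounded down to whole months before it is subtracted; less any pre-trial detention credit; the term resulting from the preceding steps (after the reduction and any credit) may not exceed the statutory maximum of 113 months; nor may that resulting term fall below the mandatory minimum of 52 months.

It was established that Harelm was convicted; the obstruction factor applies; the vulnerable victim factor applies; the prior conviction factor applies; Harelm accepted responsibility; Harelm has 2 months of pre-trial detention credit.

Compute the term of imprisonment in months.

82 months

Obstruction enhancement: +27 months
Vulnerable victim enhancement: +17 months
Prior conviction enhancement: +9 months
Adjusted term: 51 months + 27 months + 17 months + 9 months = 104 months
Acceptance of responsibility reduction: 20% of 104 months = 20 months (rounded down)
After reduction: 104 − 20 = 84 months
Less pre-trial detention credit: 84 months − 2 months = 82 months
Cap at 113 months: 82 months is within the cap, no reduction.
Minimum 52 months: 82 months meets the minimum, no increase.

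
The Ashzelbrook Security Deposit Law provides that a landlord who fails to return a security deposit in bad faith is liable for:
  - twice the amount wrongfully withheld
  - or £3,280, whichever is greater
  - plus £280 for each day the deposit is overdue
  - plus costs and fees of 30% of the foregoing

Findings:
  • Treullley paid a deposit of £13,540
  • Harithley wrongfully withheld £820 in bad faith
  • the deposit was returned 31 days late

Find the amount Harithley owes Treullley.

Doubled: 2 × £820 = £1,640
Minimum £3,280: £1,640 is below the minimum → £3,280
Late-return penalty: 31 × £280 = £8,680
Damages plus late penalty: £3,280 + £8,680 = £11,960
Costs and fees: 30% of £11,960 = £3,588
Total recovery: £11,960 + £3,588 = £15,548

£15,548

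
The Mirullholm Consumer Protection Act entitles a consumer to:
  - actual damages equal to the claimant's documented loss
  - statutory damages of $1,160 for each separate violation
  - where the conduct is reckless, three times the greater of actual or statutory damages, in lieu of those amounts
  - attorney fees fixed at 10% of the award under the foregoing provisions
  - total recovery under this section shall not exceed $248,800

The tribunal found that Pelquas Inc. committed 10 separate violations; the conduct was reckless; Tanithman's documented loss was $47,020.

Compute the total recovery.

Statutory damages: 10 × $1,160 = $11,600
Greater of actual damages ($47,020) or statutory damages ($11,600): $47,020
Trebled: 3 × $47,020 = $141,060
Attorney fees: 10% of $141,060 = $14,106
Total before cap: $141,060 + $14,106 = $155,166
Cap at $248,800: $155,166 is within the cap, no reduction.

$155,166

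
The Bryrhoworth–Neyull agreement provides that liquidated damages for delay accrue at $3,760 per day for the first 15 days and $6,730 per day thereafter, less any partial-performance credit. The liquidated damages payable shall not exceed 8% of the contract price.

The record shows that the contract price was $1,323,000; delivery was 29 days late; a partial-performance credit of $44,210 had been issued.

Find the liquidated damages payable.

First 15 days: 15 × $3,760 = $56,400
Remaining days: (29 − 15) × $6,730 = $94,220
Accrued per-day damages: $56,400 + $94,220 = $150,620
Less partial-performance credit: $150,620 − $44,210 = $106,410
Cap: 8% of $1,323,000 = $105,840
Cap at $105,840: $106,410 exceeds the cap → $105,840

$105,840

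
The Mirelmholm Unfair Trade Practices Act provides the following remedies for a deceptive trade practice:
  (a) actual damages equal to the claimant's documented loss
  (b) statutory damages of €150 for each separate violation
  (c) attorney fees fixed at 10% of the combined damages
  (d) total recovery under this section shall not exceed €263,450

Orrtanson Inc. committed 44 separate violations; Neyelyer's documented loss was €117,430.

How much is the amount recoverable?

€136,433

Statutory damages: 44 × €150 = €6,600
Combined damages: €117,430 + €6,600 = €124,030
Attorney fees: 10% of €124,030 = €12,403
Total before cap: €124,030 + €12,403 = €136,433
Cap at €263,450: €136,433 is within the cap, no reduction.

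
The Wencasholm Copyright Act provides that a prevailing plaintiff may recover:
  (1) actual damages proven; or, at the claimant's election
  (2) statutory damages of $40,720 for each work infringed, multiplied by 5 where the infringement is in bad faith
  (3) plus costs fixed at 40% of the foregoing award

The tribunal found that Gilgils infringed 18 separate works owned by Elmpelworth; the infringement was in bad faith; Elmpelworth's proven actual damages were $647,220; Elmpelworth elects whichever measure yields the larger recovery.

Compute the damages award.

Award: $5,130,720

Statutory damages: 18 × $40,720 = $732,960
Multiplied by 5: 5 × $732,960 = $3,664,800
Greater of actual damages ($647,220) or enhanced statutory damages ($3,664,800): $3,664,800
Costs: 40% of $3,664,800 = $1,465,920
Award plus costs: $3,664,800 + $1,465,920 = $5,130,720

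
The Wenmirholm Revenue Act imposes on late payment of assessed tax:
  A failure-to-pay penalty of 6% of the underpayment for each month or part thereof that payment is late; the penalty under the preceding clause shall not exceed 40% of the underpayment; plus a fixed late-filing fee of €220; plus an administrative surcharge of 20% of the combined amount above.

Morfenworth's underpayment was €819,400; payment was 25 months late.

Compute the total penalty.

Penalty: €393,576

Accrued rate: 6% × 25 = 150%, capped at 40% → 40%
Failure-to-pay penalty: 40% of €819,400 = €327,760
Penalty before surcharge: €327,760 + €220 = €327,980
Administrative surcharge: 20% of €327,980 = €65,596
Total penalty: €327,980 + €65,596 = €393,576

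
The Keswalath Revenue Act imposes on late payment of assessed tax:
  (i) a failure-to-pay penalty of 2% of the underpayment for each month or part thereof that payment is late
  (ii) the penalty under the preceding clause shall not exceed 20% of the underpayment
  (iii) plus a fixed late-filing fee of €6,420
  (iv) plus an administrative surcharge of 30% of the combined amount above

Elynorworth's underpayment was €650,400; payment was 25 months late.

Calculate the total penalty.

Accrued rate: 2% × 25 = 50%, capped at 20% → 20%
Failure-to-pay penalty: 20% of €650,400 = €130,080
Penalty before surcharge: €130,080 + €6,420 = €136,500
Administrative surcharge: 30% of €136,500 = €40,950
Total penalty: €136,500 + €40,950 = €177,450

€177,450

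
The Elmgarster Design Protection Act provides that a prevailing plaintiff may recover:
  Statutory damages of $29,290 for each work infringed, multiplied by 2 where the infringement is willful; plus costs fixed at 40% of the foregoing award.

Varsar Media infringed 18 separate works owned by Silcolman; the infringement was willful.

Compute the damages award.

$1,476,216

Statutory damages: 18 × $29,290 = $527,220
Doubled: 2 × $527,220 = $1,054,440
Costs: 40% of $1,054,440 = $421,776
Award plus costs: $1,054,440 + $421,776 = $1,476,216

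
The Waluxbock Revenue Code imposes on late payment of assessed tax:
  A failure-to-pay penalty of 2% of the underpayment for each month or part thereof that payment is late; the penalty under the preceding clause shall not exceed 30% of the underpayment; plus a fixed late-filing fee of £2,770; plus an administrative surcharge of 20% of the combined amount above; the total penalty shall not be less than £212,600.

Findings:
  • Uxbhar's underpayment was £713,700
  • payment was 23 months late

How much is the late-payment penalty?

£260,256

Accrued rate: 2% × 23 = 46%, capped at 30% → 30%
Failure-to-pay penalty: 30% of £713,700 = £214,110
Penalty before surcharge: £214,110 + £2,770 = £216,880
Administrative surcharge: 20% of £216,880 = £43,376
Total penalty: £216,880 + £43,376 = £260,256
Minimum £212,600: £260,256 meets the minimum, no increase.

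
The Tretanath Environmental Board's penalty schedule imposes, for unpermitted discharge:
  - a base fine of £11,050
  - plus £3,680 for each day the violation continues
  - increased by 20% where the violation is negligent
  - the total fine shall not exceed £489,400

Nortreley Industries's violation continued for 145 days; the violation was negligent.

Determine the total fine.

£489,400

Per-day component: 145 × £3,680 = £533,600
Base plus per-day: £11,050 + £533,600 = £544,650
Enhancement: 20% of £544,650 = £108,930
Enhanced fine: £544,650 + £108,930 = £653,580
Cap at £489,400: £653,580 exceeds the cap → £489,400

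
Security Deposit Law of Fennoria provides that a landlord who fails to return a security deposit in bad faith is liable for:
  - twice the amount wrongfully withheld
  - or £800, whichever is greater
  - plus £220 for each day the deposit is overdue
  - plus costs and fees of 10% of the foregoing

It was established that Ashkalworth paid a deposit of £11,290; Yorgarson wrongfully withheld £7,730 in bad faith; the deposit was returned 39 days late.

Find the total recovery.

£26,444

Doubled: 2 × £7,730 = £15,460
Minimum £800: £15,460 meets the minimum, no increase.
Late-return penalty: 39 × £220 = £8,580
Damages plus late penalty: £15,460 + £8,580 = £24,040
Costs and fees: 10% of £24,040 = £2,404
Total recovery: £24,040 + £2,404 = £26,444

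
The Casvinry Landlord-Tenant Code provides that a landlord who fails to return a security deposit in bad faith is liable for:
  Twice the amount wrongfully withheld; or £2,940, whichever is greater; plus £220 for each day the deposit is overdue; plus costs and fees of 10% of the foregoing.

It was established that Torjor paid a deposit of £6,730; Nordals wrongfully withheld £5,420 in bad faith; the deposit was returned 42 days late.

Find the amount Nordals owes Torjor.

£22,088

Doubled: 2 × £5,420 = £10,840
Minimum £2,940: £10,840 meets the minimum, no increase.
Late-return penalty: 42 × £220 = £9,240
Damages plus late penalty: £10,840 + £9,240 = £20,080
Costs and fees: 10% of £20,080 = £2,008
Total recovery: £20,080 + £2,008 = £22,088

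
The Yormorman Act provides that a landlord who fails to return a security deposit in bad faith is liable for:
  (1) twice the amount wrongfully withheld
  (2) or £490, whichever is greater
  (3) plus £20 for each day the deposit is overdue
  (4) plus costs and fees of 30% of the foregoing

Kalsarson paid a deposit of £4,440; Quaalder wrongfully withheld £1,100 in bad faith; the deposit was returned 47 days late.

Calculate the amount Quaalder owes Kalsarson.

£4,082

Doubled: 2 × £1,100 = £2,200
Minimum £490: £2,200 meets the minimum, no increase.
Late-return penalty: 47 × £20 = £940
Damages plus late penalty: £2,200 + £940 = £3,140
Costs and fees: 30% of £3,140 = £942
Total recovery: £3,140 + £942 = £4,082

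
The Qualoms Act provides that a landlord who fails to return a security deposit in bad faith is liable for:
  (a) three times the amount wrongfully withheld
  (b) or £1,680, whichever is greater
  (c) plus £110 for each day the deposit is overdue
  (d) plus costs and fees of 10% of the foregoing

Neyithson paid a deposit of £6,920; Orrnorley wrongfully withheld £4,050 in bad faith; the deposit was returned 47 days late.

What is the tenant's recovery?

Trebled: 3 × £4,050 = £12,150
Minimum £1,680: £12,150 meets the minimum, no increase.
Late-return penalty: 47 × £110 = £5,170
Damages plus late penalty: £12,150 + £5,170 = £17,320
Costs and fees: 10% of £17,320 = £1,732
Total recovery: £17,320 + £1,732 = £19,052

Recovery: £19,052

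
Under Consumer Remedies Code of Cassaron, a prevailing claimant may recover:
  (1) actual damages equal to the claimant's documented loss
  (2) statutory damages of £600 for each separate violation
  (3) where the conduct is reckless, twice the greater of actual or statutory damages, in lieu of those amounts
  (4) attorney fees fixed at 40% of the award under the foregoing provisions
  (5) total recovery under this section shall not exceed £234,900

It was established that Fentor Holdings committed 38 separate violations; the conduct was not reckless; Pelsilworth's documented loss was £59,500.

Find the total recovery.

£115,220

Statutory damages: 38 × £600 = £22,800
Conduct not reckless: the in-lieu enhancement does not apply.
Actual plus statutory damages: £59,500 + £22,800 = £82,300
Attorney fees: 40% of £82,300 = £32,920
Total before cap: £82,300 + £32,920 = £115,220
Cap at £234,900: £115,220 is within the cap, no reduction.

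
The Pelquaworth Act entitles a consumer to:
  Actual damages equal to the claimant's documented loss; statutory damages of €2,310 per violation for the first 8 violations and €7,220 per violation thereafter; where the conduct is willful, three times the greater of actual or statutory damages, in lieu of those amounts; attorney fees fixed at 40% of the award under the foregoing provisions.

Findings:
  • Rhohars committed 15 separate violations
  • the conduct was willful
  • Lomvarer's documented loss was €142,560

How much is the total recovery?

First 8 violations: 8 × €2,310 = €18,480
Remaining violations: (15 − 8) × €7,220 = €50,540
Statutory damages: €18,480 + €50,540 = €69,020
Greater of actual damages (€142,560) or statutory damages (€69,020): €142,560
Trebled: 3 × €142,560 = €427,680
Attorney fees: 40% of €427,680 = €171,072
Total recovery: €427,680 + €171,072 = €598,752

Total recovery: €598,752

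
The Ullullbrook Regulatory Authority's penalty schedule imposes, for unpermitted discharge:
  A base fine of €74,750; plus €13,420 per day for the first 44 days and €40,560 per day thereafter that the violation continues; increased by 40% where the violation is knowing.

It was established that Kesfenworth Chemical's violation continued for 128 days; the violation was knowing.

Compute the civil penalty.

€5,701,178

First 44 days: 44 × €13,420 = €590,480
Remaining days: (128 − 44) × €40,560 = €3,407,040
Per-day component: €590,480 + €3,407,040 = €3,997,520
Base plus per-day: €74,750 + €3,997,520 = €4,072,270
Enhancement: 40% of €4,072,270 = €1,628,908
Enhanced fine: €4,072,270 + €1,628,908 = €5,701,178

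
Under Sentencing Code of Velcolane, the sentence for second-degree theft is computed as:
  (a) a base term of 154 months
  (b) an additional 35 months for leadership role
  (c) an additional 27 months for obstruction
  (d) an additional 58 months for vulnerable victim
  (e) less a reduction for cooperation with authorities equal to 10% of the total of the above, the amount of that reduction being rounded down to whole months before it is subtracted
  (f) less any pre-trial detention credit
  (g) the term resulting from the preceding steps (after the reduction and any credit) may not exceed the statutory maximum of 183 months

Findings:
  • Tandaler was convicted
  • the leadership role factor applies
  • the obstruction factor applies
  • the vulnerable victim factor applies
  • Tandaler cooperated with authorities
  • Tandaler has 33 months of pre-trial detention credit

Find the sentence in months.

183 months

Leadership role enhancement: +35 months
Obstruction enhancement: +27 months
Vulnerable victim enhancement: +58 months
Adjusted term: 154 months + 35 months + 27 months + 58 months = 274 months
Cooperation with authorities reduction: 10% of 274 months = 27 months (rounded down)
After reduction: 274 − 27 = 247 months
Less pre-trial detention credit: 247 months − 33 months = 214 months
Cap at 183 months: 214 months exceeds the cap → 183 months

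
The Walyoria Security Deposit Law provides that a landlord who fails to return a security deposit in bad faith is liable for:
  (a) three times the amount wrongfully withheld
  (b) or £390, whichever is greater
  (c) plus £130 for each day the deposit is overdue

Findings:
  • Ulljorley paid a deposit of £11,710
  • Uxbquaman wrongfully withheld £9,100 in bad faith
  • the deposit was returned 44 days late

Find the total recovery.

£33,020

Trebled: 3 × £9,100 = £27,300
Minimum £390: £27,300 meets the minimum, no increase.
Late-return penalty: 44 × £130 = £5,720
Damages plus late penalty: £27,300 + £5,720 = £33,020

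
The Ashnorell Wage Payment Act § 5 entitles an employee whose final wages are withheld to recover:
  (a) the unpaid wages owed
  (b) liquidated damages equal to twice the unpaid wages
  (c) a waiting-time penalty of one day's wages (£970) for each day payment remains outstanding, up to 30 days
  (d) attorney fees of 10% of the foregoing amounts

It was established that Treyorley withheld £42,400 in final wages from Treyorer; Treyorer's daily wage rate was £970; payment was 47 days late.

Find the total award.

Doubled: 2 × £42,400 = £84,800
Penalty days: min(47, 30) = 30
Waiting-time penalty: 30 × £970 = £29,100
Subtotal: £42,400 + £84,800 + £29,100 = £156,300
Attorney fees: 10% of £156,300 = £15,630
Total award: £156,300 + £15,630 = £171,930

£171,930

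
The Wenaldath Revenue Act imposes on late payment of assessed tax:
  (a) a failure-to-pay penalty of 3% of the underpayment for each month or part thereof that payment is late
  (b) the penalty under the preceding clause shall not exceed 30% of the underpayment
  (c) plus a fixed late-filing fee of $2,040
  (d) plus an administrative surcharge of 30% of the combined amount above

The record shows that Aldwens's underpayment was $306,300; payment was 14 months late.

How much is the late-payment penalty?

Penalty: $122,109

Accrued rate: 3% × 14 = 42%, capped at 30% → 30%
Failure-to-pay penalty: 30% of $306,300 = $91,890
Penalty before surcharge: $91,890 + $2,040 = $93,930
Administrative surcharge: 30% of $93,930 = $28,179
Total penalty: $93,930 + $28,179 = $122,109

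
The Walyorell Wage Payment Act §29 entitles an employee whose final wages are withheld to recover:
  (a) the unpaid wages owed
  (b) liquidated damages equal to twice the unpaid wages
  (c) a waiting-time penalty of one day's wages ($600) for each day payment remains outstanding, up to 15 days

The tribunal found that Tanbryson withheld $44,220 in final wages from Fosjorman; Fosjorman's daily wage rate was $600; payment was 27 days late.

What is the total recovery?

$141,660

Doubled: 2 × $44,220 = $88,440
Penalty days: min(27, 15) = 15
Waiting-time penalty: 15 × $600 = $9,000
Total award: $44,220 + $88,440 + $9,000 = $141,660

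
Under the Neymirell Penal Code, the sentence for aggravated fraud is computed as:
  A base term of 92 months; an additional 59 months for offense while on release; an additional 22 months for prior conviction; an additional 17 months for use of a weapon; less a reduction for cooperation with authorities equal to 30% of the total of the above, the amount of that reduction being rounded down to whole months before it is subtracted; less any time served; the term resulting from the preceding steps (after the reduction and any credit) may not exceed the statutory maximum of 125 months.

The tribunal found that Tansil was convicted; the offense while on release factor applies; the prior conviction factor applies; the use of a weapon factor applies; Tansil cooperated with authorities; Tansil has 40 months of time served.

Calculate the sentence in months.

Offense while on release enhancement: +59 months
Prior conviction enhancement: +22 months
Use of a weapon enhancement: +17 months
Adjusted term: 92 months + 59 months + 22 months + 17 months = 190 months
Cooperation with authorities reduction: 30% of 190 months = 57 months (rounded down)
After reduction: 190 − 57 = 133 months
Less time served: 133 months − 40 months = 93 months
Cap at 125 months: 93 months is within the cap, no reduction.

93 months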